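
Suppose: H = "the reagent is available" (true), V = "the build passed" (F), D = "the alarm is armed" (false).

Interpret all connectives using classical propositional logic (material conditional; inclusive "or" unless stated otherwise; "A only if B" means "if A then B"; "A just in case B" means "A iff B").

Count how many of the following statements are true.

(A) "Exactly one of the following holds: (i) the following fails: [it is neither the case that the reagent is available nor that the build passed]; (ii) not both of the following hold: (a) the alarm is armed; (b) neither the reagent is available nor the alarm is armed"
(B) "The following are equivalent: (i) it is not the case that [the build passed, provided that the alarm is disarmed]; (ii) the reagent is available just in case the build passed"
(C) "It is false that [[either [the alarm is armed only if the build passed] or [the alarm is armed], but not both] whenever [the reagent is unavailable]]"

(A): This is not (H nor V) xor (D nand (H nor D)).

H nor V = True nor False = False
not (H nor V) = not False = True
H nor D = True nor False = False
D nand (H nor D) = False nand False = True
not (H nor V) xor (D nand (H nor D)) = True xor True = False
So (A) is false.

(B): In symbols: not (not D -> V) iff (H iff V)

not D = not False = True
not D -> V = True -> False = False
not (not D -> V) = not False = True
H iff V = True iff False = False
not (not D -> V) iff (H iff V) = True iff False = False
Thus (B) is false.

(C): Formalization: not (not H -> ((D -> V) xor D))

not H = not True = False
D -> V = False -> False = True
(D -> V) xor D = True xor False = True
not H -> ((D -> V) xor D) = False -> True = True
not (not H -> ((D -> V) xor D)) = not True = False
Hence (C) is false.

Count: 0.

0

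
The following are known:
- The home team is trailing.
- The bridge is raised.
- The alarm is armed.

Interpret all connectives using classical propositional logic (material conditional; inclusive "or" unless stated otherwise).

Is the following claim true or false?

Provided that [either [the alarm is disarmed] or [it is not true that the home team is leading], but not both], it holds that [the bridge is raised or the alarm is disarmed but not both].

Let R = "the alarm is armed" (T), P = "the home team is leading" (F), Q = "the bridge is raised" (T).
Formalization: (¬R ⊕ ¬P) → (Q ⊕ ¬R)

¬R = ¬T = F
¬P = ¬F = T
¬R ⊕ ¬P = F ⊕ T = T
¬R = ¬T = F
Q ⊕ ¬R = T ⊕ F = T
(¬R ⊕ ¬P) → (Q ⊕ ¬R) = T → T = T

True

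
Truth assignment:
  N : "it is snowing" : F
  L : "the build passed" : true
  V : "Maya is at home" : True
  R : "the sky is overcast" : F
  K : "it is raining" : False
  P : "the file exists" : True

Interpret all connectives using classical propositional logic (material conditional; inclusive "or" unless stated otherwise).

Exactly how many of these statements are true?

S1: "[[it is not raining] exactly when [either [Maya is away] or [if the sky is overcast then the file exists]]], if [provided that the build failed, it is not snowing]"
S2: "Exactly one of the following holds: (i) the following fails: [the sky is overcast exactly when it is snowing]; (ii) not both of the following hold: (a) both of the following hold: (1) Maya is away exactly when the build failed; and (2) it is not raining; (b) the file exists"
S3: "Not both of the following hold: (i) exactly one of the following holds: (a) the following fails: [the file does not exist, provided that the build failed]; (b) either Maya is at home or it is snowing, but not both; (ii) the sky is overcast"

S1: This is (not L -> not N) -> (not K iff (not V or (R -> P))).

not L = not True = False
not N = not False = True
not L -> not N = False -> True = True
not K = not False = True
not V = not True = False
R -> P = False -> True = True
not V or (R -> P) = False or True = True
not K iff (not V or (R -> P)) = True iff True = True
(not L -> not N) -> (not K iff (not V or (R -> P))) = True -> True = True
Hence S1 is true.

S2: Formalization: not (R iff N) xor (((not V iff not L) and not K) nand P)

R iff N = False iff False = True
not (R iff N) = not True = False
not V = not True = False
not L = not True = False
not V iff not L = False iff False = True
not K = not False = True
(not V iff not L) and not K = True and True = True
((not V iff not L) and not K) nand P = True nand True = False
not (R iff N) xor (((not V iff not L) and not K) nand P) = False xor False = False
Hence S2 is false.

S3: Formalization: (not (not L -> not P) xor (V xor N)) nand R

not L = not True = False
not P = not True = False
not L -> not P = False -> False = True
not (not L -> not P) = not True = False
V xor N = True xor False = True
not (not L -> not P) xor (V xor N) = False xor True = True
(not (not L -> not P) xor (V xor N)) nand R = True nand False = True
So S3 is true.

Count: 2.

2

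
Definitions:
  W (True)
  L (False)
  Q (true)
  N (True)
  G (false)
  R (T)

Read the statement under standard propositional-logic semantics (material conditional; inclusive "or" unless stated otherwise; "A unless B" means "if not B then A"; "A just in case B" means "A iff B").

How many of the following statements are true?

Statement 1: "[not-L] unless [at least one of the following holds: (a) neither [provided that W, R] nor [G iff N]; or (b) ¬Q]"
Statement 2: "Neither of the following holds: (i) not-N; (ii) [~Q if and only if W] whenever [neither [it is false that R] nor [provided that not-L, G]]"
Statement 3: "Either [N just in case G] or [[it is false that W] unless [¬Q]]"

2

Statement 1: In symbols: ¬L ∨ (((W → R) ↓ (G ↔ N)) ∨ ¬Q)

¬L = ¬F = T
W → R = T → T = T
G ↔ N = F ↔ T = F
(W → R) ↓ (G ↔ N) = T ↓ F = F
¬Q = ¬T = F
((W → R) ↓ (G ↔ N)) ∨ ¬Q = F ∨ F = F
¬L ∨ (((W → R) ↓ (G ↔ N)) ∨ ¬Q) = T ∨ F = T
So Statement 1 is true.

Statement 2: In symbols: ¬N ↓ ((¬R ↓ (¬L → G)) → (¬Q ↔ W))

¬N = ¬T = F
¬R = ¬T = F
¬L = ¬F = T
¬L → G = T → F = F
¬R ↓ (¬L → G) = F ↓ F = T
¬Q = ¬T = F
¬Q ↔ W = F ↔ T = F
(¬R ↓ (¬L → G)) → (¬Q ↔ W) = T → F = F
¬N ↓ ((¬R ↓ (¬L → G)) → (¬Q ↔ W)) = F ↓ F = T
Hence Statement 2 is true.

Statement 3: Formalization: (N ↔ G) ∨ (¬W ∨ ¬Q)

N ↔ G = T ↔ F = F
¬W = ¬T = F
¬Q = ¬T = F
¬W ∨ ¬Q = F ∨ F = F
(N ↔ G) ∨ (¬W ∨ ¬Q) = F ∨ F = F
So Statement 3 is false.

2 of the 3 statements are true (Statement 1, Statement 2).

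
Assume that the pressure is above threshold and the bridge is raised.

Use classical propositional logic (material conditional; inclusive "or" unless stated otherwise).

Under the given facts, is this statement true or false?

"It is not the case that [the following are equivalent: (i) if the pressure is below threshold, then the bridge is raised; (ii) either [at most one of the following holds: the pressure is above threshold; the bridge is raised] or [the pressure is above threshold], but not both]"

The statement is false.

Let P = "the pressure is above threshold" (True), Q = "the bridge is raised" (True).
In symbols: not ((not P -> Q) iff ((P nand Q) xor P))

not P = not True = False
not P -> Q = False -> True = True
P nand Q = True nand True = False
(P nand Q) xor P = False xor True = True
(not P -> Q) iff ((P nand Q) xor P) = True iff True = True
not ((not P -> Q) iff ((P nand Q) xor P)) = not True = False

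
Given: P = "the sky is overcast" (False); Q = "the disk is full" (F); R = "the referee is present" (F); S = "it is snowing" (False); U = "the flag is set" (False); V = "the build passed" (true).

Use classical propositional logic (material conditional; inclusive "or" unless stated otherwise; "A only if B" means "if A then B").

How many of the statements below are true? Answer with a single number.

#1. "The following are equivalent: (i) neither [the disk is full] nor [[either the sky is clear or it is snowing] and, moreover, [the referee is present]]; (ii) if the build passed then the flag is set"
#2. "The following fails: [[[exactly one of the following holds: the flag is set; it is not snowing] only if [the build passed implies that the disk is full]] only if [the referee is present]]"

0

#1: This is (Q ↓ ((¬P ∨ S) ∧ R)) ↔ (V → U).

¬P = ¬F = T
¬P ∨ S = T ∨ F = T
(¬P ∨ S) ∧ R = T ∧ F = F
Q ↓ ((¬P ∨ S) ∧ R) = F ↓ F = T
V → U = T → F = F
(Q ↓ ((¬P ∨ S) ∧ R)) ↔ (V → U) = T ↔ F = F
Thus #1 is false.

#2: Parsed as ¬(((U ⊕ ¬S) → (V → Q)) → R)

¬S = ¬F = T
U ⊕ ¬S = F ⊕ T = T
V → Q = T → F = F
(U ⊕ ¬S) → (V → Q) = T → F = F
((U ⊕ ¬S) → (V → Q)) → R = F → F = T
¬(((U ⊕ ¬S) → (V → Q)) → R) = ¬T = F
So #2 is false.

True statements: 0 (none).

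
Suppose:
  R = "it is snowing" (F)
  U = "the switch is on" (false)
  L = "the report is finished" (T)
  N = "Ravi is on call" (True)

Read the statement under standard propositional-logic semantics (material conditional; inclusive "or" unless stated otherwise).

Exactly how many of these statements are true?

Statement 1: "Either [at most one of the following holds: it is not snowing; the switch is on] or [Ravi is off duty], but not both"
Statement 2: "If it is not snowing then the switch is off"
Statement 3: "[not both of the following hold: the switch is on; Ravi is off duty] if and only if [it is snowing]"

2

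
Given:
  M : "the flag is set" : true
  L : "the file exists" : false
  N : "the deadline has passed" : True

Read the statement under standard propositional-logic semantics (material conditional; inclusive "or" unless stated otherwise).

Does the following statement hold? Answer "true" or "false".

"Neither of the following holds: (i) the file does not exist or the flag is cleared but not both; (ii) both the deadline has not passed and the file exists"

The statement is false.

In symbols: (~L xor ~M) nor (~N & L)

~L = ~F = T
~M = ~T = F
~L xor ~M = T xor F = T
~N = ~T = F
~N & L = F & F = F
(~L xor ~M) nor (~N & L) = T nor F = F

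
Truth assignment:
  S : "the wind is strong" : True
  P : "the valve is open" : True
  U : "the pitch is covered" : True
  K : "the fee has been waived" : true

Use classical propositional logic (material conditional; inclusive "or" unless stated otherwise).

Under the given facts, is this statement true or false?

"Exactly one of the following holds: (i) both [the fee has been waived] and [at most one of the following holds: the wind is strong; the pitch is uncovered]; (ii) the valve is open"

False.

Values: K=True, S=True, U=True, P=True.
In symbols: (K and (S nand not U)) xor P

not U = not True = False
S nand not U = True nand False = True
K and (S nand not U) = True and True = True
(K and (S nand not U)) xor P = True xor True = False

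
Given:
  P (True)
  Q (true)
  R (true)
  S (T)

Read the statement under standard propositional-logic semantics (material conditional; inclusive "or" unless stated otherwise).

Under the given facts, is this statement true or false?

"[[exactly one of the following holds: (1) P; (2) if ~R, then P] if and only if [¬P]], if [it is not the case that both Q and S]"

Values: Q=True, S=True, P=True, R=True.
In symbols: (Q nand S) -> ((P xor (not R -> P)) iff not P)

Q nand S = True nand True = False
not R = not True = False
not R -> P = False -> True = True
P xor (not R -> P) = True xor True = False
not P = not True = False
(P xor (not R -> P)) iff not P = False iff False = True
(Q nand S) -> ((P xor (not R -> P)) iff not P) = False -> True = True

True.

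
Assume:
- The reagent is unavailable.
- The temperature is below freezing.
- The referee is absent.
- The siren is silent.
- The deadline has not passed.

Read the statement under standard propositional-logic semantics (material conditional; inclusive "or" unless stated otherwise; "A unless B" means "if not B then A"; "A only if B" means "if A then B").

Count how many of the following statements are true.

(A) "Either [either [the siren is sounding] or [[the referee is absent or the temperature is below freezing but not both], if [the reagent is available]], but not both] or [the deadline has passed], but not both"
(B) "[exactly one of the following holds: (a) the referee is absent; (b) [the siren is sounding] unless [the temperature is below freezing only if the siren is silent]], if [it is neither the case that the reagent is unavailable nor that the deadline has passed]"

2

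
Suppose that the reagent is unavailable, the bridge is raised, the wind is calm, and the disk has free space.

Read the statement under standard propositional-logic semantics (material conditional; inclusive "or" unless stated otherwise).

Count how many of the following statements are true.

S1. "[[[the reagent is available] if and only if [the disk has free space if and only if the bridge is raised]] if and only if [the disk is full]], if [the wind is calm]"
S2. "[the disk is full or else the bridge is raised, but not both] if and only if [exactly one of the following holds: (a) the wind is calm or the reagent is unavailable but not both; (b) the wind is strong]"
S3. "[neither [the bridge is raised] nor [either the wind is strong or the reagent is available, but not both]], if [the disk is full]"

Let S = "the wind is strong" (False), K = "the reagent is available" (False), P = "the disk is full" (False), H = "the bridge is raised" (True).

S1: Formalization: not S -> ((K iff (not P iff H)) iff P)

not S = not False = True
not P = not False = True
not P iff H = True iff True = True
K iff (not P iff H) = False iff True = False
(K iff (not P iff H)) iff P = False iff False = True
not S -> ((K iff (not P iff H)) iff P) = True -> True = True
Hence S1 is true.

S2: This is (P xor H) iff ((not S xor not K) xor S).

P xor H = False xor True = True
not S = not False = True
not K = not False = True
not S xor not K = True xor True = False
(not S xor not K) xor S = False xor False = False
(P xor H) iff ((not S xor not K) xor S) = True iff False = False
Thus S2 is false.

S3: This is P -> (H nor (S xor K)).

S xor K = False xor False = False
H nor (S xor K) = True nor False = False
P -> (H nor (S xor K)) = False -> False = True
Thus S3 is true.

True statements: 2 (S1, S3).

2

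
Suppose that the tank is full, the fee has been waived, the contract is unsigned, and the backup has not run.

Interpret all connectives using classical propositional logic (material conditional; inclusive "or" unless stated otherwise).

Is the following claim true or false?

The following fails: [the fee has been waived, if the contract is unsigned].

Let R = "the contract is signed" (F), Q = "the fee has been waived" (T).
In symbols: ¬(¬R → Q)

¬R = ¬F = T
¬R → Q = T → T = T
¬(¬R → Q) = ¬T = F

The statement is false.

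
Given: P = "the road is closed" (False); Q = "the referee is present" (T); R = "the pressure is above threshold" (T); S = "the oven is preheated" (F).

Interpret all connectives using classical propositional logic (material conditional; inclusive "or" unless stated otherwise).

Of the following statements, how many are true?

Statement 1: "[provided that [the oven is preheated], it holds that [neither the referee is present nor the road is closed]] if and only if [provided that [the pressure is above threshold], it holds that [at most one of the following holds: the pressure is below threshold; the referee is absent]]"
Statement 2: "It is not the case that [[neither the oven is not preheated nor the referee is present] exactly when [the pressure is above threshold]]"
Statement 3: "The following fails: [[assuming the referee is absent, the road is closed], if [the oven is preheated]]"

2

Statement 1: Parsed as (S -> (Q nor P)) iff (R -> (not R nand not Q))

Q nor P = True nor False = False
S -> (Q nor P) = False -> False = True
not R = not True = False
not Q = not True = False
not R nand not Q = False nand False = True
R -> (not R nand not Q) = True -> True = True
(S -> (Q nor P)) iff (R -> (not R nand not Q)) = True iff True = True
Thus Statement 1 is true.

Statement 2: This is not ((not S nor Q) iff R).

not S = not False = True
not S nor Q = True nor True = False
(not S nor Q) iff R = False iff True = False
not ((not S nor Q) iff R) = not False = True
So Statement 2 is true.

Statement 3: Formalization: not (S -> (not Q -> P))

not Q = not True = False
not Q -> P = False -> False = True
S -> (not Q -> P) = False -> True = True
not (S -> (not Q -> P)) = not True = False
Thus Statement 3 is false.

2 of the 3 statements are true.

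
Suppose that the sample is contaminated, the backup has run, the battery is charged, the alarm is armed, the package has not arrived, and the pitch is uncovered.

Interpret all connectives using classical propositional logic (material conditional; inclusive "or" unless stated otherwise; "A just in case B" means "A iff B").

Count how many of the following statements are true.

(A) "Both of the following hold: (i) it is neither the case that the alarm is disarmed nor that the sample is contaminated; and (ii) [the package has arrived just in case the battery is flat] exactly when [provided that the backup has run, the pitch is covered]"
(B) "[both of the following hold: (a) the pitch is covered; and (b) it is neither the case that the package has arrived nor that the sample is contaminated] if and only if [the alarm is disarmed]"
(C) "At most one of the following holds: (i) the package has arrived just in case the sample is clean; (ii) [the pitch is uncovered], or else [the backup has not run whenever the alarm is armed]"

1

Let S = "the alarm is armed" (T), P = "the sample is contaminated" (T), U = "the package has arrived" (F), R = "the battery is charged" (T), Q = "the backup has run" (T), V = "the pitch is covered" (F).

(A): Parsed as (¬S ↓ P) ∧ ((U ↔ ¬R) ↔ (Q → V))

¬S = ¬T = F
¬S ↓ P = F ↓ T = F
¬R = ¬T = F
U ↔ ¬R = F ↔ F = T
Q → V = T → F = F
(U ↔ ¬R) ↔ (Q → V) = T ↔ F = F
(¬S ↓ P) ∧ ((U ↔ ¬R) ↔ (Q → V)) = F ∧ F = F
So (A) is false.

(B): Parsed as (V ∧ (U ↓ P)) ↔ ¬S

U ↓ P = F ↓ T = F
V ∧ (U ↓ P) = F ∧ F = F
¬S = ¬T = F
(V ∧ (U ↓ P)) ↔ ¬S = F ↔ F = T
Hence (B) is true.

(C): In symbols: (U ↔ ¬P) ↑ (¬V ∨ (S → ¬Q))

¬P = ¬T = F
U ↔ ¬P = F ↔ F = T
¬V = ¬F = T
¬Q = ¬T = F
S → ¬Q = T → F = F
¬V ∨ (S → ¬Q) = T ∨ F = T
(U ↔ ¬P) ↑ (¬V ∨ (S → ¬Q)) = T ↑ T = F
Thus (C) is false.

1 of the 3 statements is true ((B)).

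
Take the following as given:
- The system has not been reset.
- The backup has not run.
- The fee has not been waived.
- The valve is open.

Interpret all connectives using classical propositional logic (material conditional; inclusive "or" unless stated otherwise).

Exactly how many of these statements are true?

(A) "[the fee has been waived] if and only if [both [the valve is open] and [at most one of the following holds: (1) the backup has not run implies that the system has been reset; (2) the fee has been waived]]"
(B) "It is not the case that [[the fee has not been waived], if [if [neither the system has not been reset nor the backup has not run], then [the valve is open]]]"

0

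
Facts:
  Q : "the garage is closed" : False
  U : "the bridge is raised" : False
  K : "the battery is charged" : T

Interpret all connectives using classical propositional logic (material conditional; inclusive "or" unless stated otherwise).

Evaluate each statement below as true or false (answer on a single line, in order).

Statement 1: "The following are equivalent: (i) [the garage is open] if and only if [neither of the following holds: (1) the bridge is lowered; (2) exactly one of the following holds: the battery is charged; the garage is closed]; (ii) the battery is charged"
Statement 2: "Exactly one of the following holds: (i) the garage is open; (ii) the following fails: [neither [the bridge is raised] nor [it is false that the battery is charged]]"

Statement 1: Parsed as (¬Q ↔ (¬U ↓ (K ⊕ Q))) ↔ K

¬Q = ¬F = T
¬U = ¬F = T
K ⊕ Q = T ⊕ F = T
¬U ↓ (K ⊕ Q) = T ↓ T = F
¬Q ↔ (¬U ↓ (K ⊕ Q)) = T ↔ F = F
(¬Q ↔ (¬U ↓ (K ⊕ Q))) ↔ K = F ↔ T = F
Thus Statement 1 is false.

Statement 2: Formalization: ¬Q ⊕ ¬(U ↓ ¬K)

¬Q = ¬F = T
¬K = ¬T = F
U ↓ ¬K = F ↓ F = T
¬(U ↓ ¬K) = ¬T = F
¬Q ⊕ ¬(U ↓ ¬K) = T ⊕ F = T
Thus Statement 2 is true.

Statement 1 F, Statement 2 T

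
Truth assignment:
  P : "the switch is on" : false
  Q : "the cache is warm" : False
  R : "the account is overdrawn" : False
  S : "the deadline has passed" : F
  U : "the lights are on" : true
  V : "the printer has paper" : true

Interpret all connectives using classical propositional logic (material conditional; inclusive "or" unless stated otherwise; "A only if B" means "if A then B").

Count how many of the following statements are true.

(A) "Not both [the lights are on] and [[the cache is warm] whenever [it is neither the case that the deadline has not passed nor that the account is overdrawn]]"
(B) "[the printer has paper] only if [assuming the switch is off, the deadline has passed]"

(A): This is U nand ((not S nor R) -> Q).

not S = not False = True
not S nor R = True nor False = False
(not S nor R) -> Q = False -> False = True
U nand ((not S nor R) -> Q) = True nand True = False
Hence (A) is false.

(B): Parsed as V -> (not P -> S)

not P = not False = True
not P -> S = True -> False = False
V -> (not P -> S) = True -> False = False
So (B) is false.

True statements: 0 (none).

0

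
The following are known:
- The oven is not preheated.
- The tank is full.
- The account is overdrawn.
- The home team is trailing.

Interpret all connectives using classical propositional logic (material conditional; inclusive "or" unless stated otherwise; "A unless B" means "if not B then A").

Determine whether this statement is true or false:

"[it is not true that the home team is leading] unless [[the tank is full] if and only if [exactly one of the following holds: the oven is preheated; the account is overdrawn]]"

Let D = "the home team is leading" (F), R = "the tank is full" (T), W = "the oven is preheated" (F), K = "the account is overdrawn" (T).
Formalization: ¬D ∨ (R ↔ (W ⊕ K))

¬D = ¬F = T
W ⊕ K = F ⊕ T = T
R ↔ (W ⊕ K) = T ↔ T = T
¬D ∨ (R ↔ (W ⊕ K)) = T ∨ T = T

true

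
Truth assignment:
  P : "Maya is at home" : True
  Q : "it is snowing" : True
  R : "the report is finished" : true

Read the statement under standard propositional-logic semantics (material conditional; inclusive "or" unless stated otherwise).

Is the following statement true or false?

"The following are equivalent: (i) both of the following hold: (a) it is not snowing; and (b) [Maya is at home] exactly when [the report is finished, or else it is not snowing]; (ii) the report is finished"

False

In symbols: (~Q & (P <-> (R | ~Q))) <-> R

~Q = ~T = F
~Q = ~T = F
R | ~Q = T | F = T
P <-> (R | ~Q) = T <-> T = T
~Q & (P <-> (R | ~Q)) = F & T = F
(~Q & (P <-> (R | ~Q))) <-> R = F <-> T = F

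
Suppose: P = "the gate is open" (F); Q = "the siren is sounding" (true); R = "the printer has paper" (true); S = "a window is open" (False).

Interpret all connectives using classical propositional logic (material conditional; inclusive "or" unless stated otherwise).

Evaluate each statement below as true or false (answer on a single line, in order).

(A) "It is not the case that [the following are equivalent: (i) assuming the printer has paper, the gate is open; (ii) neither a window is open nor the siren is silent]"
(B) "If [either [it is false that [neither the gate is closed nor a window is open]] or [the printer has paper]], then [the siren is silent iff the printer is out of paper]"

(A) T, (B) T

(A): In symbols: ¬((R → P) ↔ (S ↓ ¬Q))

R → P = T → F = F
¬Q = ¬T = F
S ↓ ¬Q = F ↓ F = T
(R → P) ↔ (S ↓ ¬Q) = F ↔ T = F
¬((R → P) ↔ (S ↓ ¬Q)) = ¬F = T
Thus (A) is true.

(B): This is (¬(¬P ↓ S) ∨ R) → (¬Q ↔ ¬R).

¬P = ¬F = T
¬P ↓ S = T ↓ F = F
¬(¬P ↓ S) = ¬F = T
¬(¬P ↓ S) ∨ R = T ∨ T = T
¬Q = ¬T = F
¬R = ¬T = F
¬Q ↔ ¬R = F ↔ F = T
(¬(¬P ↓ S) ∨ R) → (¬Q ↔ ¬R) = T → T = T
Thus (B) is true.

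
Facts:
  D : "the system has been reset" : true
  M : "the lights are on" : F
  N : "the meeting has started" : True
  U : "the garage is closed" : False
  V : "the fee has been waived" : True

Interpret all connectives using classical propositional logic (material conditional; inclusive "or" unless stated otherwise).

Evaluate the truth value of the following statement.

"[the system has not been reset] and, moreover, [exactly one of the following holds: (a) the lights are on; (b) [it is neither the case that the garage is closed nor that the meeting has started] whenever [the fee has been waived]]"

Parsed as not D and (M xor (V -> (U nor N)))

not D = not True = False
U nor N = False nor True = False
V -> (U nor N) = True -> False = False
M xor (V -> (U nor N)) = False xor False = False
not D and (M xor (V -> (U nor N))) = False and False = False

False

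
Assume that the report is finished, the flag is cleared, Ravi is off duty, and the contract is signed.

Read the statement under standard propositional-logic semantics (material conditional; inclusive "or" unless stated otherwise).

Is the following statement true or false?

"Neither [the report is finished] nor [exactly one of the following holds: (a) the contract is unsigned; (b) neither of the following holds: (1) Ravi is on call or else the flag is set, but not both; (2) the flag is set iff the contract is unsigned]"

False

Let W = "the report is finished" (T), Q = "the contract is signed" (T), D = "Ravi is on call" (F), U = "the flag is set" (F).
Parsed as W nor (~Q xor ((D xor U) nor (U <-> ~Q)))

~Q = ~T = F
D xor U = F xor F = F
~Q = ~T = F
U <-> ~Q = F <-> F = T
(D xor U) nor (U <-> ~Q) = F nor T = F
~Q xor ((D xor U) nor (U <-> ~Q)) = F xor F = F
W nor (~Q xor ((D xor U) nor (U <-> ~Q))) = T nor F = F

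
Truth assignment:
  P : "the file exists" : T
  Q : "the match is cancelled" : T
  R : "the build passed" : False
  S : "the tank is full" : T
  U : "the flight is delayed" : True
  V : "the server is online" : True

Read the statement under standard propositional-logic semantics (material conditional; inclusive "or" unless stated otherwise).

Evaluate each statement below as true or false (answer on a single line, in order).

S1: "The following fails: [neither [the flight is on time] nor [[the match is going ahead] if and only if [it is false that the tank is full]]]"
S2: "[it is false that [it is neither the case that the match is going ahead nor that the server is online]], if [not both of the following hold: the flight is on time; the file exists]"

S1 true; S2 true

S1: Parsed as not (not U nor (not Q iff not S))

not U = not True = False
not Q = not True = False
not S = not True = False
not Q iff not S = False iff False = True
not U nor (not Q iff not S) = False nor True = False
not (not U nor (not Q iff not S)) = not False = True
Hence S1 is true.

S2: Parsed as (not U nand P) -> not (not Q nor V)

not U = not True = False
not U nand P = False nand True = True
not Q = not True = False
not Q nor V = False nor True = False
not (not Q nor V) = not False = True
(not U nand P) -> not (not Q nor V) = True -> True = True
So S2 is true.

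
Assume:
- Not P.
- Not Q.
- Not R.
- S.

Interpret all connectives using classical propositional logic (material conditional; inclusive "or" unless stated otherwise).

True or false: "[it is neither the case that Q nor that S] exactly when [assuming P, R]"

False.

In symbols: (Q nor S) iff (P -> R)

Q nor S = False nor True = False
P -> R = False -> False = True
(Q nor S) iff (P -> R) = False iff True = False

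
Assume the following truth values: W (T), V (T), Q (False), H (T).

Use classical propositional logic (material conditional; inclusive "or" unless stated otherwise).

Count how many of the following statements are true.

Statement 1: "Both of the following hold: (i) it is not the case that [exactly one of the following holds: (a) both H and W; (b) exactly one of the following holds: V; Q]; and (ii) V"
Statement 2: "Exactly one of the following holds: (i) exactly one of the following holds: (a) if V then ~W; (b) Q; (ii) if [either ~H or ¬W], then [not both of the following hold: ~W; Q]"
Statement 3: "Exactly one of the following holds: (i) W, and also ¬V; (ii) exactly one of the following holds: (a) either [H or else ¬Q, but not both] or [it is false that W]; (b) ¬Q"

Statement 1: This is not ((H and W) xor (V xor Q)) and V.

H and W = True and True = True
V xor Q = True xor False = True
(H and W) xor (V xor Q) = True xor True = False
not ((H and W) xor (V xor Q)) = not False = True
not ((H and W) xor (V xor Q)) and V = True and True = True
So Statement 1 is true.

Statement 2: Parsed as ((V -> not W) xor Q) xor ((not H or not W) -> (not W nand Q))

not W = not True = False
V -> not W = True -> False = False
(V -> not W) xor Q = False xor False = False
not H = not True = False
not W = not True = False
not H or not W = False or False = False
not W = not True = False
not W nand Q = False nand False = True
(not H or not W) -> (not W nand Q) = False -> True = True
((V -> not W) xor Q) xor ((not H or not W) -> (not W nand Q)) = False xor True = True
So Statement 2 is true.

Statement 3: Parsed as (W and not V) xor (((H xor not Q) or not W) xor not Q)

not V = not True = False
W and not V = True and False = False
not Q = not False = True
H xor not Q = True xor True = False
not W = not True = False
(H xor not Q) or not W = False or False = False
not Q = not False = True
((H xor not Q) or not W) xor not Q = False xor True = True
(W and not V) xor (((H xor not Q) or not W) xor not Q) = False xor True = True
So Statement 3 is true.

True statements: 3 (Statement 1, Statement 2, Statement 3).

3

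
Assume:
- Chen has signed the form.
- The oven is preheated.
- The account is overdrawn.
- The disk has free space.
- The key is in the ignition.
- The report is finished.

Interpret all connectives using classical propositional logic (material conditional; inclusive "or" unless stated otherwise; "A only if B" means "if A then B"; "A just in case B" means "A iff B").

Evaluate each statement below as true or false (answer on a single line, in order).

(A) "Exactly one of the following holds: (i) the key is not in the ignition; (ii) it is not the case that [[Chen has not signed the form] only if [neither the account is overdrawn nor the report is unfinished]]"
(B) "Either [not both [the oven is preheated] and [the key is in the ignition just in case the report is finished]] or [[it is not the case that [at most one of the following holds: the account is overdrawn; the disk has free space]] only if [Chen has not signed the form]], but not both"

(A) false; (B) false

Let U = "the key is in the ignition" (True), P = "Chen has signed the form" (True), R = "the account is overdrawn" (True), V = "the report is finished" (True), Q = "the oven is preheated" (True), S = "the disk is full" (False).

(A): Formalization: not U xor not (not P -> (R nor not V))

not U = not True = False
not P = not True = False
not V = not True = False
R nor not V = True nor False = False
not P -> (R nor not V) = False -> False = True
not (not P -> (R nor not V)) = not True = False
not U xor not (not P -> (R nor not V)) = False xor False = False
Thus (A) is false.

(B): Formalization: (Q nand (U iff V)) xor (not (R nand not S) -> not P)

U iff V = True iff True = True
Q nand (U iff V) = True nand True = False
not S = not False = True
R nand not S = True nand True = False
not (R nand not S) = not False = True
not P = not True = False
not (R nand not S) -> not P = True -> False = False
(Q nand (U iff V)) xor (not (R nand not S) -> not P) = False xor False = False
Hence (B) is false.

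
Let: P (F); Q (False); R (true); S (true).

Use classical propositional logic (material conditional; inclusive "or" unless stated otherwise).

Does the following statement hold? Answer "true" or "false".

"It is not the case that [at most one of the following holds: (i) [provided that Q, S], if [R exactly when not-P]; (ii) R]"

True

In symbols: not (((R iff not P) -> (Q -> S)) nand R)

not P = not False = True
R iff not P = True iff True = True
Q -> S = False -> True = True
(R iff not P) -> (Q -> S) = True -> True = True
((R iff not P) -> (Q -> S)) nand R = True nand True = False
not (((R iff not P) -> (Q -> S)) nand R) = not False = True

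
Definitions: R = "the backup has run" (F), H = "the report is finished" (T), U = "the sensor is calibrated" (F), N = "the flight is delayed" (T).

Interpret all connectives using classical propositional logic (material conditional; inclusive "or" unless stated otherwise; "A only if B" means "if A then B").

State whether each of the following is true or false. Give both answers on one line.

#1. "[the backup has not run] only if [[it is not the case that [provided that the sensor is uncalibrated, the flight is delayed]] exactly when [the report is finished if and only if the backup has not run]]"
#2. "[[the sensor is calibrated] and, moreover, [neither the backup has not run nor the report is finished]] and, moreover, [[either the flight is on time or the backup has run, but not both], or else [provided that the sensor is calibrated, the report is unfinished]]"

#1: In symbols: ~R -> (~(~U -> N) <-> (H <-> ~R))

~R = ~F = T
~U = ~F = T
~U -> N = T -> T = T
~(~U -> N) = ~T = F
~R = ~F = T
H <-> ~R = T <-> T = T
~(~U -> N) <-> (H <-> ~R) = F <-> T = F
~R -> (~(~U -> N) <-> (H <-> ~R)) = T -> F = F
Thus #1 is false.

#2: This is (U & (~R nor H)) & ((~N xor R) | (U -> ~H)).

~R = ~F = T
~R nor H = T nor T = F
U & (~R nor H) = F & F = F
~N = ~T = F
~N xor R = F xor F = F
~H = ~T = F
U -> ~H = F -> F = T
(~N xor R) | (U -> ~H) = F | T = T
(U & (~R nor H)) & ((~N xor R) | (U -> ~H)) = F & T = F
Hence #2 is false.

#1 F, #2 F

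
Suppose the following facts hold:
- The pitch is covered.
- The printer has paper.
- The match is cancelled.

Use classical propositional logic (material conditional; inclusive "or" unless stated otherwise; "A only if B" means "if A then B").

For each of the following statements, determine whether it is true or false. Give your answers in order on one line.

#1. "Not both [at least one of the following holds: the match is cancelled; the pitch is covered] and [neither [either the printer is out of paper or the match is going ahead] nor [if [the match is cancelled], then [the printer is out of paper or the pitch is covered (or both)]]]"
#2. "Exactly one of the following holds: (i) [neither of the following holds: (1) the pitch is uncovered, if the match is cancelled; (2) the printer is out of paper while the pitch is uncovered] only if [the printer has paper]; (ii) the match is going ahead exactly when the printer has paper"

Let Q = "the match is cancelled" (True), U = "the pitch is covered" (True), N = "the printer has paper" (True).

#1: Parsed as (Q or U) nand ((not N or not Q) nor (Q -> (not N or U)))

Q or U = True or True = True
not N = not True = False
not Q = not True = False
not N or not Q = False or False = False
not N = not True = False
not N or U = False or True = True
Q -> (not N or U) = True -> True = True
(not N or not Q) nor (Q -> (not N or U)) = False nor True = False
(Q or U) nand ((not N or not Q) nor (Q -> (not N or U))) = True nand False = True
Thus #1 is true.

#2: This is (((Q -> not U) nor (not N and not U)) -> N) xor (not Q iff N).

not U = not True = False
Q -> not U = True -> False = False
not N = not True = False
not U = not True = False
not N and not U = False and False = False
(Q -> not U) nor (not N and not U) = False nor False = True
((Q -> not U) nor (not N and not U)) -> N = True -> True = True
not Q = not True = False
not Q iff N = False iff True = False
(((Q -> not U) nor (not N and not U)) -> N) xor (not Q iff N) = True xor False = True
Hence #2 is true.

#1 True; #2 True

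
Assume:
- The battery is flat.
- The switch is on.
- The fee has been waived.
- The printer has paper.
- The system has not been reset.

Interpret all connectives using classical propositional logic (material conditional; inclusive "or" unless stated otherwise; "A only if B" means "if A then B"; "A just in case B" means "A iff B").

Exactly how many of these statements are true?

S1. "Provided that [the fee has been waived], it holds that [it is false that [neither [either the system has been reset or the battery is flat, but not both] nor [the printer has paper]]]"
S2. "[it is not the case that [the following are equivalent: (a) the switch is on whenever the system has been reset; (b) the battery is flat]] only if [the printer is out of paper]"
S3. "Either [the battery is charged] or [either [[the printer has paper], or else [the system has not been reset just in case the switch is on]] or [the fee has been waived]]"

3

Let R = "the fee has been waived" (T), U = "the system has been reset" (F), P = "the battery is charged" (F), S = "the printer has paper" (T), Q = "the switch is on" (T).

S1: Parsed as R -> ~((U xor ~P) nor S)

~P = ~F = T
U xor ~P = F xor T = T
(U xor ~P) nor S = T nor T = F
~((U xor ~P) nor S) = ~F = T
R -> ~((U xor ~P) nor S) = T -> T = T
Hence S1 is true.

S2: This is ~((U -> Q) <-> ~P) -> ~S.

U -> Q = F -> T = T
~P = ~F = T
(U -> Q) <-> ~P = T <-> T = T
~((U -> Q) <-> ~P) = ~T = F
~S = ~T = F
~((U -> Q) <-> ~P) -> ~S = F -> F = T
Thus S2 is true.

S3: Formalization: P | ((S | (~U <-> Q)) | R)

~U = ~F = T
~U <-> Q = T <-> T = T
S | (~U <-> Q) = T | T = T
(S | (~U <-> Q)) | R = T | T = T
P | ((S | (~U <-> Q)) | R) = F | T = T
So S3 is true.

Count: 3.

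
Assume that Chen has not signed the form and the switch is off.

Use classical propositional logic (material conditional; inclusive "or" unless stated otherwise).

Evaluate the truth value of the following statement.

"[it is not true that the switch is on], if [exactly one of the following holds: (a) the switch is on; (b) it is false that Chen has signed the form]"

True

Let Q = "the switch is on" (False), P = "Chen has signed the form" (False).
Parsed as (Q xor not P) -> not Q

not P = not False = True
Q xor not P = False xor True = True
not Q = not False = True
(Q xor not P) -> not Q = True -> True = True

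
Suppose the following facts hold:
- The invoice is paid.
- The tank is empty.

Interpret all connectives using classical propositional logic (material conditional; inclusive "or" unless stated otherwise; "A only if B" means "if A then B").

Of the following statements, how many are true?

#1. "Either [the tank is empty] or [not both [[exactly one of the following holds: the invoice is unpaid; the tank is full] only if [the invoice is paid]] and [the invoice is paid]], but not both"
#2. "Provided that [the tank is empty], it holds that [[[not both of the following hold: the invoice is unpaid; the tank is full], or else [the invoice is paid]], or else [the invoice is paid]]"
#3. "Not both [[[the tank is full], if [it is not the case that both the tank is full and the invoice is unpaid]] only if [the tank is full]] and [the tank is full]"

Let Q = "the tank is full" (F), P = "the invoice is paid" (T).

#1: Formalization: ~Q xor (((~P xor Q) -> P) nand P)

~Q = ~F = T
~P = ~T = F
~P xor Q = F xor F = F
(~P xor Q) -> P = F -> T = T
((~P xor Q) -> P) nand P = T nand T = F
~Q xor (((~P xor Q) -> P) nand P) = T xor F = T
Thus #1 is true.

#2: Formalization: ~Q -> (((~P nand Q) | P) | P)

~Q = ~F = T
~P = ~T = F
~P nand Q = F nand F = T
(~P nand Q) | P = T | T = T
((~P nand Q) | P) | P = T | T = T
~Q -> (((~P nand Q) | P) | P) = T -> T = T
Thus #2 is true.

#3: In symbols: (((Q nand ~P) -> Q) -> Q) nand Q

~P = ~T = F
Q nand ~P = F nand F = T
(Q nand ~P) -> Q = T -> F = F
((Q nand ~P) -> Q) -> Q = F -> F = T
(((Q nand ~P) -> Q) -> Q) nand Q = T nand F = T
So #3 is true.

3 of the 3 statements are true.

3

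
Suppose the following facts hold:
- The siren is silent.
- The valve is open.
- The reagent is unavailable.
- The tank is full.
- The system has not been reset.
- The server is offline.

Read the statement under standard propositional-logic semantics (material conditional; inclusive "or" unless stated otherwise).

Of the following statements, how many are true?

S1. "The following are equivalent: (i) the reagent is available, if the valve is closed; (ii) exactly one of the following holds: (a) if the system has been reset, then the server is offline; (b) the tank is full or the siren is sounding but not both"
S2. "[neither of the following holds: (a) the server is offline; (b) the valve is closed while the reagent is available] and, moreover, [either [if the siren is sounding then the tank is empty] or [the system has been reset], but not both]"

0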